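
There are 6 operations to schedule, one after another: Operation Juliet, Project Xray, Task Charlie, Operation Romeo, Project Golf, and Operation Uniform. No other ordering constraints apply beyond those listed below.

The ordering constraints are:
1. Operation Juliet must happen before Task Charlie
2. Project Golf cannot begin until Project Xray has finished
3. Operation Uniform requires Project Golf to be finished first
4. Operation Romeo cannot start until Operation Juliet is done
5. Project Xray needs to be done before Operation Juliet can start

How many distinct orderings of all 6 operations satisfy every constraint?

20

Only Project Xray has no prerequisites, so it must go first.
Systematically extending each partial ordering one operation at a time and counting, there are 20 complete orderings.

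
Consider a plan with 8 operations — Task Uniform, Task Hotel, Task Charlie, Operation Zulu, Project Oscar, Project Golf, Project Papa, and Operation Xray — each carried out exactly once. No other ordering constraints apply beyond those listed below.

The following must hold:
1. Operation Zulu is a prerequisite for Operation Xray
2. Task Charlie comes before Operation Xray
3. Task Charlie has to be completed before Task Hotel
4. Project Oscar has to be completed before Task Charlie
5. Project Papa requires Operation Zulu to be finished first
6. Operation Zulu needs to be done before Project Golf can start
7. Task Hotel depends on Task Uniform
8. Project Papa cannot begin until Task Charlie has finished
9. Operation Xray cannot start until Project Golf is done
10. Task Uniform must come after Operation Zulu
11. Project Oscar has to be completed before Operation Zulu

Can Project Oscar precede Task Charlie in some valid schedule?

Yes

Every valid ordering already has Project Oscar before Task Charlie (the constraints require it), so in particular at least one does.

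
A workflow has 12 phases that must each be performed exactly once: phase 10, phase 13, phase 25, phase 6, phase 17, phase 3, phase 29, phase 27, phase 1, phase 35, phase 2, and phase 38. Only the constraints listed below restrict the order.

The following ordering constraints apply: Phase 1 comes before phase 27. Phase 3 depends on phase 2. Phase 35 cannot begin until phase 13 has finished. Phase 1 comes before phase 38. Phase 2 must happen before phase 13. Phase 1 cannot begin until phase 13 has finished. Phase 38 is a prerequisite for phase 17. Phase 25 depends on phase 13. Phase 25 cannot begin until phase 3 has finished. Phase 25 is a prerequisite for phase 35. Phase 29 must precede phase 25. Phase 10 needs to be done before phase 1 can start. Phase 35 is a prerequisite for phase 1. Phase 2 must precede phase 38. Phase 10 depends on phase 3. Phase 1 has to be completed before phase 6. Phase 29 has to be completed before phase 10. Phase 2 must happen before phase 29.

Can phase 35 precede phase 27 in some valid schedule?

Phase 35 is actually forced before phase 27 by the constraints, so certainly some valid ordering has phase 35 first.

Yes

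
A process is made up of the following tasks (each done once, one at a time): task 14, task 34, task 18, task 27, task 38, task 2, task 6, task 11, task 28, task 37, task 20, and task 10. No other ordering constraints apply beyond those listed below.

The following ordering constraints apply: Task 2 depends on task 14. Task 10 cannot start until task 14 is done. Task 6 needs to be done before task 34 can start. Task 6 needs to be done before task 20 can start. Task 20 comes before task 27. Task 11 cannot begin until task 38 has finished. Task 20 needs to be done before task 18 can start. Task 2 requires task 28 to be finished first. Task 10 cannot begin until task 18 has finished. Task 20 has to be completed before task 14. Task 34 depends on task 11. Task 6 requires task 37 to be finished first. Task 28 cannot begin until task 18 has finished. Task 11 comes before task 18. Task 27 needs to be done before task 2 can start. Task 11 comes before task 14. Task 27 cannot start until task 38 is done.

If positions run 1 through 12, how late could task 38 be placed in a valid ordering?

The tasks that are forced after task 38, directly or by a chain of constraints, are task 14, task 34, task 18, task 27, task 2, task 11, task 28, task 10. That's 8 tasks.
With 8 mandatory successors out of 12 tasks total, the latest slot for task 38 is 12−8 = 4, and it's reachable by doing all non-successors before task 38.

4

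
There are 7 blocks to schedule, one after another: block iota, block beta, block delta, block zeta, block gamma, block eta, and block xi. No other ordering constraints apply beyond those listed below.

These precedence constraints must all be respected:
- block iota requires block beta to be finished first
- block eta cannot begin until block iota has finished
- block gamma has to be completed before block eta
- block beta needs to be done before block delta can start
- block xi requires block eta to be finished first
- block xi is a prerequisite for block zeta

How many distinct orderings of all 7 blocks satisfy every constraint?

2 blocks have no prerequisites (block beta, block gamma), so any of them could come first.
Enumerating by repeatedly choosing an available block (one whose prerequisites are all placed) gives 17 distinct complete orderings.

17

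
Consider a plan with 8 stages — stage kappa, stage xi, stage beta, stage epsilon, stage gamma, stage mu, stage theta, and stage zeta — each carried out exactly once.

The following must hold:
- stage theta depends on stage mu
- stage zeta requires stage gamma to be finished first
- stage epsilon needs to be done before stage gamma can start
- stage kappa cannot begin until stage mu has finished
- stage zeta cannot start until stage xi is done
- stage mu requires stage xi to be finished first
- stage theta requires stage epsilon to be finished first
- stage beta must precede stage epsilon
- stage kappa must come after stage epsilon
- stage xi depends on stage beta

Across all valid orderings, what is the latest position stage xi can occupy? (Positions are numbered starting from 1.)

Every stage that must follow stage xi has to come after it. Tracing all chains starting from stage xi, those stages are: stage kappa, stage mu, stage theta, stage zeta — 4 in total.
With 4 mandatory successors out of 8 stages total, the latest slot for stage xi is 8−4 = 4, and it's reachable by doing all non-successors before stage xi.

4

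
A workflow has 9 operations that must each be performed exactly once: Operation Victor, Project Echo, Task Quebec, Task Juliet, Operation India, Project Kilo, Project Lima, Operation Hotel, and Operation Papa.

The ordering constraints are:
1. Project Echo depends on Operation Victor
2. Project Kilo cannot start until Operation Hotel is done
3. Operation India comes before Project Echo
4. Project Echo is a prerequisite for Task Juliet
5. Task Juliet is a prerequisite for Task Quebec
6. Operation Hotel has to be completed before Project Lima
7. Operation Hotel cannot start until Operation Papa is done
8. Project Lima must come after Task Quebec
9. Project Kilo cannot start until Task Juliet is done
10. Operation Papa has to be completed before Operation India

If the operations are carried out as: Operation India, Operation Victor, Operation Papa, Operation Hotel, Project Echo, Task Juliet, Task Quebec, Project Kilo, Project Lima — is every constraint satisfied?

In the proposed order, Operation India appears before Operation Papa.
Since Operation Papa is required before Operation India, the ordering is invalid.

No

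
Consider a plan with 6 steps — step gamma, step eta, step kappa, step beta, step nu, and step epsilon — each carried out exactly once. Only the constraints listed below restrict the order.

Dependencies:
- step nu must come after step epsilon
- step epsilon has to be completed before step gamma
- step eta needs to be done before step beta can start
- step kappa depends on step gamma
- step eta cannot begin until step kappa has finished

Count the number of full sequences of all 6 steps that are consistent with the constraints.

Only step epsilon has no prerequisites, so it must go first.
Enumerating by repeatedly choosing an available step (one whose prerequisites are all placed) gives 5 distinct complete orderings.

5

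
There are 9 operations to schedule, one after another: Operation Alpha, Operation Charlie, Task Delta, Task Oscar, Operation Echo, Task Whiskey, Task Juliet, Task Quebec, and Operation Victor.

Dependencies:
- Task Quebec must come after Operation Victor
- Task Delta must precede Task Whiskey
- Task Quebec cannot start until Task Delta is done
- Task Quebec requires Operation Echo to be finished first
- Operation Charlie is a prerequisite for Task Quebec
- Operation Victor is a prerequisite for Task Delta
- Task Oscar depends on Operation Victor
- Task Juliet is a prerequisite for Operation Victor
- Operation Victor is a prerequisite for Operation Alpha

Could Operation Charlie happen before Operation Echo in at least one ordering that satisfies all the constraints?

Yes

The constraints leave Operation Charlie and Operation Echo unordered relative to each other; nothing requires Operation Echo earlier.
So a valid ordering placing Operation Charlie earlier than Operation Echo exists.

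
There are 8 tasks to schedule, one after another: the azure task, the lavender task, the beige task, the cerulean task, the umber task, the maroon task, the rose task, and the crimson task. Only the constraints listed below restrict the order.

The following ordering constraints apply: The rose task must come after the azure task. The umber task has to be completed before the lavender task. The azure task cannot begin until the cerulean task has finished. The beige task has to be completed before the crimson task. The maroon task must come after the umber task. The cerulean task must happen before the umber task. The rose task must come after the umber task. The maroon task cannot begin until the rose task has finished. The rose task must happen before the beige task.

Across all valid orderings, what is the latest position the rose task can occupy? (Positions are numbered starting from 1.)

The tasks that are forced after the rose task, directly or by a chain of constraints, are the beige task, the maroon task, the crimson task. That's 3 tasks.
So at least 3 tasks follow the rose task, putting the rose task no later than position 5. That position is achievable by scheduling everything else first.

5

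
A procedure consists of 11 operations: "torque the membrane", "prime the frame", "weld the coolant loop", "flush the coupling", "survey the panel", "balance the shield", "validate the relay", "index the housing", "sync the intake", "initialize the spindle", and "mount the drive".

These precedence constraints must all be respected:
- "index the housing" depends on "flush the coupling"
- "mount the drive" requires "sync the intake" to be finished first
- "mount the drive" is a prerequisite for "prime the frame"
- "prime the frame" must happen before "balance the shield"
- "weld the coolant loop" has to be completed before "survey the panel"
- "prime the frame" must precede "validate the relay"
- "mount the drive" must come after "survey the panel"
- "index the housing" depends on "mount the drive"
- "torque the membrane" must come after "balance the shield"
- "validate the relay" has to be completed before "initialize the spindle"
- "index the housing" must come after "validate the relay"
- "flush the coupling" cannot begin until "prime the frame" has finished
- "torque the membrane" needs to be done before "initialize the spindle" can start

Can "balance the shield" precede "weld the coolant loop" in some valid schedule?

No

The constraints give a chain "weld the coolant loop" → "survey the panel" → "mount the drive" → "prime the frame" → "balance the shield", which forces "weld the coolant loop" before "balance the shield".
Hence "balance the shield" can never be scheduled before "weld the coolant loop".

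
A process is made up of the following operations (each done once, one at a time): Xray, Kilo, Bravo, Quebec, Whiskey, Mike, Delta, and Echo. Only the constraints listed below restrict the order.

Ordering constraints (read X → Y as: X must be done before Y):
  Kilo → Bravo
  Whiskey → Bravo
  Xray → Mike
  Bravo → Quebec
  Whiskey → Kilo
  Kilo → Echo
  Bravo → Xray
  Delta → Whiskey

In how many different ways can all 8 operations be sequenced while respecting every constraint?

Only Delta has no prerequisites, so it must go first.
Systematically extending each partial ordering one operation at a time and counting, there are 15 complete orderings.

15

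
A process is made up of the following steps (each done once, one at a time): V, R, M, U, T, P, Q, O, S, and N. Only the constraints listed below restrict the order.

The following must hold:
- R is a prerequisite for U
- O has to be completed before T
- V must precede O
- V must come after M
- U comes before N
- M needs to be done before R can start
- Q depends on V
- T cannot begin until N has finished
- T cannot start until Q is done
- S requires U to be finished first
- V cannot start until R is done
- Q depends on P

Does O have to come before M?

There is a chain M → V → O, which puts M before O.
So O does not have to come before M — it cannot.

No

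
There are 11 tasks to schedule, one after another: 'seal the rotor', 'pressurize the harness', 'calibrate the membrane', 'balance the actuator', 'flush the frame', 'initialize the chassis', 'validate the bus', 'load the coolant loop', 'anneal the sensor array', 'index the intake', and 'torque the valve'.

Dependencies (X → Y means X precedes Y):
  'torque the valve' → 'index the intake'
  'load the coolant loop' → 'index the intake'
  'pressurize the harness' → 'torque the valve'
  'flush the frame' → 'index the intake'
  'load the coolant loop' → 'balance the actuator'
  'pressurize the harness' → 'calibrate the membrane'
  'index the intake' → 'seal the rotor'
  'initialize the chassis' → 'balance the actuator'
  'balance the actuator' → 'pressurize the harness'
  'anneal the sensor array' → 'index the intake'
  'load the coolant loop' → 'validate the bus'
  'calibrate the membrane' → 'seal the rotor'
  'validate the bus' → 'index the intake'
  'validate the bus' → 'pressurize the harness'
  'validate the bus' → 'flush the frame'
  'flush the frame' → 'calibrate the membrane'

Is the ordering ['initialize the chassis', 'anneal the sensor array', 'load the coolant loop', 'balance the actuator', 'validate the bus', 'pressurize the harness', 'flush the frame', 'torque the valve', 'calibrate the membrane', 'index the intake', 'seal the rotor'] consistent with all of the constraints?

Checking each listed constraint against this order: for instance, 'anneal the sensor array' is in position 2 and 'index the intake' in position 10, so that constraint holds — and the remaining constraints check out the same way.

Yes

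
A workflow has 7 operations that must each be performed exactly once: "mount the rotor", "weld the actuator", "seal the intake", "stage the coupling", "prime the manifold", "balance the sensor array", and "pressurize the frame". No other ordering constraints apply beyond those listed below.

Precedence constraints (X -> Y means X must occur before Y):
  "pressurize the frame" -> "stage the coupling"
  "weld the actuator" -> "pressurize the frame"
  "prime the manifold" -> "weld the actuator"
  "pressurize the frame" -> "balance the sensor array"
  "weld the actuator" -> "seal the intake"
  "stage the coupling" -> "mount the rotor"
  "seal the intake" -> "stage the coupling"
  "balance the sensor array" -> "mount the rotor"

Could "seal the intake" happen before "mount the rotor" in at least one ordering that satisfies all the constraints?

The constraints force "seal the intake" before "mount the rotor", so yes — every valid ordering has "seal the intake" earlier.

Yes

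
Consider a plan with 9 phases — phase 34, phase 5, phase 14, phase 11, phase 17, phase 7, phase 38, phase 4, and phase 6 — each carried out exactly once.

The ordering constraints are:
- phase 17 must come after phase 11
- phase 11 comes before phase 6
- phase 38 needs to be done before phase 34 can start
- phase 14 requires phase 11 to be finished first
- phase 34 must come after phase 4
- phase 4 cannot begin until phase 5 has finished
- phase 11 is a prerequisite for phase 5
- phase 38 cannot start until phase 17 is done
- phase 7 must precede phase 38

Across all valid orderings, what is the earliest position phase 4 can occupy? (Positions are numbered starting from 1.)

3

Working backwards through the constraints from phase 4, its full set of required predecessors is phase 5, phase 11 — 2 of them.
With 2 mandatory predecessors, the earliest phase 4 can sit is position 2+1 = 3, and placing just those 2 first achieves it.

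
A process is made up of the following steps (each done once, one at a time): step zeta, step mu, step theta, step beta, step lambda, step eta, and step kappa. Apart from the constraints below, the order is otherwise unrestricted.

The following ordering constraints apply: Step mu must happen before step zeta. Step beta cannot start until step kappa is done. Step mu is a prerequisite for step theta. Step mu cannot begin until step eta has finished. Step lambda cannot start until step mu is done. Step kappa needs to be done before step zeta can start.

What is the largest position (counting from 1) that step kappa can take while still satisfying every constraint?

Every step that must follow step kappa has to come after it. Tracing all chains starting from step kappa, those steps are: step zeta, step beta — 2 in total.
With 2 mandatory successors out of 7 steps total, the latest slot for step kappa is 7−2 = 5, and it's reachable by doing all non-successors before step kappa.

5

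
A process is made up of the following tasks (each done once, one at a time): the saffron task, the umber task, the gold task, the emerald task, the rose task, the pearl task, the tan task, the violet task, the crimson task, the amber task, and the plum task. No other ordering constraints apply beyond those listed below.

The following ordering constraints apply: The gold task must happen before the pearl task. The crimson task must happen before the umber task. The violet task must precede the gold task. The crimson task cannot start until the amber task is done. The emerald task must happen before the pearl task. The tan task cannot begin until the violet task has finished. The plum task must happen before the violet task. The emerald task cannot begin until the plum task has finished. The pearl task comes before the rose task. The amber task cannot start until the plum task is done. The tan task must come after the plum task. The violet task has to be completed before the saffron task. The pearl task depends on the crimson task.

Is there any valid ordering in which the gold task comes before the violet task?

There is a dependency chain the violet task → the gold task, so the gold task always comes after the violet task.
So no valid ordering can have the gold task before the violet task.

No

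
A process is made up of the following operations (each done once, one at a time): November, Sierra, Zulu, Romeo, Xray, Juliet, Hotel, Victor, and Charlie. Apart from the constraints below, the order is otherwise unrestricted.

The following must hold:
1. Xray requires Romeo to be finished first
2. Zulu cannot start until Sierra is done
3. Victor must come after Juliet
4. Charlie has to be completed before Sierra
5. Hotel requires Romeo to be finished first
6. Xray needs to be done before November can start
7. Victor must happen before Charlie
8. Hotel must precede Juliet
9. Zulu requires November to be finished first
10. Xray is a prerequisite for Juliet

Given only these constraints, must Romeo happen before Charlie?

Tracing the constraints gives a chain: Romeo → Xray → Juliet → Victor → Charlie.
Hence Romeo necessarily comes before Charlie.

Yes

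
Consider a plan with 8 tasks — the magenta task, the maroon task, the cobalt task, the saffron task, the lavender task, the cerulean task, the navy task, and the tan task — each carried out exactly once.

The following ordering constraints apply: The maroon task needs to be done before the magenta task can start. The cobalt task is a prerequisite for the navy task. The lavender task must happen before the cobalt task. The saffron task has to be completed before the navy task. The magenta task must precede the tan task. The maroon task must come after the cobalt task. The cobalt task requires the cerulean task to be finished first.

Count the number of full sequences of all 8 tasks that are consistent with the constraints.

44

The tasks with no prerequisites are the saffron task, the lavender task, the cerulean task; any of them can be placed first.
Counting all ways to extend the partial order to a total order gives 44.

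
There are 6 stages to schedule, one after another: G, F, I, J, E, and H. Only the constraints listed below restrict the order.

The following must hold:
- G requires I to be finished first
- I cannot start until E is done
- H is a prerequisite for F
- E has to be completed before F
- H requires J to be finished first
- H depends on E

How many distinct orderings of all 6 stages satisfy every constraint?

16

2 stages have no prerequisites (J, E), so any of them could come first.
Enumerating by repeatedly choosing an available stage (one whose prerequisites are all placed) gives 16 distinct complete orderings.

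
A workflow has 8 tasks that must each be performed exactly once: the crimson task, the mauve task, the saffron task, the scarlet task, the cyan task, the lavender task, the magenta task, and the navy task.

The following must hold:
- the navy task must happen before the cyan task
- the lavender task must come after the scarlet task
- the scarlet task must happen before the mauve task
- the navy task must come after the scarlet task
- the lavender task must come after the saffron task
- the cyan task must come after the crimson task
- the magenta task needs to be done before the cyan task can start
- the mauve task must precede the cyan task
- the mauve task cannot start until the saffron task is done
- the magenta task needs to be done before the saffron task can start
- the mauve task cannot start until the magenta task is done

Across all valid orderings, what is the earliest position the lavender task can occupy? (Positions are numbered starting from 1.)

The tasks that are forced before the lavender task, directly or transitively, are the saffron task, the scarlet task, the magenta task. That's 3 tasks.
So at minimum 3 tasks come before the lavender task, putting the lavender task no earlier than position 4. That position is achievable by scheduling exactly those predecessors first.

4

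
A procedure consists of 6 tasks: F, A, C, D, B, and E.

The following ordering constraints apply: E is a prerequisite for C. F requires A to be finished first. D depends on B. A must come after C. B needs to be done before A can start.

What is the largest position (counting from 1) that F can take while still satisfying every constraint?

Nothing depends on F, so it can be the final task, position 6.

6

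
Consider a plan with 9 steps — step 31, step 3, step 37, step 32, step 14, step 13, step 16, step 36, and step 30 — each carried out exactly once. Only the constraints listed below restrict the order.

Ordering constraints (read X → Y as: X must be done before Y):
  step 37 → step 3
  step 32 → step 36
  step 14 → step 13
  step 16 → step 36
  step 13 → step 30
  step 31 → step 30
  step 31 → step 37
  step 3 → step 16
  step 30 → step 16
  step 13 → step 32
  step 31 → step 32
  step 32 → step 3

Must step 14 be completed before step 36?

Yes

Chaining the stated constraints: step 14 → step 13 → step 32 → step 36.
So step 14 must precede step 36 in any valid ordering.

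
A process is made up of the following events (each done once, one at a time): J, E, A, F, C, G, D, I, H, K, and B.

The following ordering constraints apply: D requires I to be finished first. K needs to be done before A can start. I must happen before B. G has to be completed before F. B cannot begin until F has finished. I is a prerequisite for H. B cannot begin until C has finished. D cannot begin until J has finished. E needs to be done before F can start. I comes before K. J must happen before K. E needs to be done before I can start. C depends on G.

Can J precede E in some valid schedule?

No chain of constraints runs from E to J, so E is not required to come first.
That means at least one valid schedule has J before E.

Yes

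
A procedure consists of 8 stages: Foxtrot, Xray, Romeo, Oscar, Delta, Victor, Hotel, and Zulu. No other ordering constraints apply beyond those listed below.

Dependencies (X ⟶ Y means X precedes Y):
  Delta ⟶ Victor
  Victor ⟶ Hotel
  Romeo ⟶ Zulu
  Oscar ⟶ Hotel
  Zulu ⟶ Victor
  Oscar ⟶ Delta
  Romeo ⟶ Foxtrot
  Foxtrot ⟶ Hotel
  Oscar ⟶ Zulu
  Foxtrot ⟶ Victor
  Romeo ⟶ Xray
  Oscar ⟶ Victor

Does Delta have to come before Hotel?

Yes

Following the dependencies: Delta → Victor → Hotel.
Hence Delta necessarily comes before Hotel.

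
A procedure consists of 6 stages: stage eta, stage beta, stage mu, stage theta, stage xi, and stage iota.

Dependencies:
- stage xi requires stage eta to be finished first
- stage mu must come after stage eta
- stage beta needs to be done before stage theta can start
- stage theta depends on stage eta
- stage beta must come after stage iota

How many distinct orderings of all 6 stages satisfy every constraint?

2 stages have no prerequisites (stage eta, stage iota), so any of them could come first.
Enumerating by repeatedly choosing an available stage (one whose prerequisites are all placed) gives 38 distinct complete orderings.

38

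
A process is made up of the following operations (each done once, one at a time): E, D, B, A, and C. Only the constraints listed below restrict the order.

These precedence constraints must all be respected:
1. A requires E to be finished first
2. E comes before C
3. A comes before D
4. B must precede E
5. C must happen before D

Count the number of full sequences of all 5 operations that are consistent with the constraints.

Only B has no prerequisites, so it must go first.
Enumerating by repeatedly choosing an available operation (one whose prerequisites are all placed) gives 2 distinct complete orderings.

2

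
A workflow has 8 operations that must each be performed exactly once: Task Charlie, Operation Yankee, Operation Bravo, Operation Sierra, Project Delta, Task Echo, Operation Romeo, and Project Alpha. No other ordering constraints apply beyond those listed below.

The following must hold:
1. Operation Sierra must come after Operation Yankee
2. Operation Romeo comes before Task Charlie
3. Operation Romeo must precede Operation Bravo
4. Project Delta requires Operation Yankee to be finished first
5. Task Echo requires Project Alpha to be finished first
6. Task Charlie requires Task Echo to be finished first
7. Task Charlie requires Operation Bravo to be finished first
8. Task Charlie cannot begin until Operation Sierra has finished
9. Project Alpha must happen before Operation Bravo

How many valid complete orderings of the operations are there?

The operations with no prerequisites are Operation Yankee, Operation Romeo, Project Alpha; any of them can be placed first.
Counting all ways to extend the partial order to a total order gives 425.

425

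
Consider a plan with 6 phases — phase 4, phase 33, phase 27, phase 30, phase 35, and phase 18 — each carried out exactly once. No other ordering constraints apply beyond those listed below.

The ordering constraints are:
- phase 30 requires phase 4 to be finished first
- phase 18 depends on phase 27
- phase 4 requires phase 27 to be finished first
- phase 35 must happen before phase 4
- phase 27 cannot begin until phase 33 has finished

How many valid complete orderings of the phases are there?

2 phases have no prerequisites (phase 33, phase 35), so any of them could come first.
Counting all ways to extend the partial order to a total order gives 10.

10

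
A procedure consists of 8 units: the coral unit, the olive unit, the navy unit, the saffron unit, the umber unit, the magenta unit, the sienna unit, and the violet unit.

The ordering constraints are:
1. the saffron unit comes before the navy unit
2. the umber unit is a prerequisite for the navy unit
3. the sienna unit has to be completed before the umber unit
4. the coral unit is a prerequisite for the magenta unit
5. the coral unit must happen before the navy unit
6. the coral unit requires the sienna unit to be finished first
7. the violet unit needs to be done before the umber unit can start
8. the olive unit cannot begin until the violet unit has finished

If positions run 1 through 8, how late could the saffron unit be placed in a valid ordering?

Following the constraints forward from the saffron unit, its only required successor is the navy unit.
So at least 1 unit follows the saffron unit, putting the saffron unit no later than position 7. That position is achievable by scheduling everything else first.

7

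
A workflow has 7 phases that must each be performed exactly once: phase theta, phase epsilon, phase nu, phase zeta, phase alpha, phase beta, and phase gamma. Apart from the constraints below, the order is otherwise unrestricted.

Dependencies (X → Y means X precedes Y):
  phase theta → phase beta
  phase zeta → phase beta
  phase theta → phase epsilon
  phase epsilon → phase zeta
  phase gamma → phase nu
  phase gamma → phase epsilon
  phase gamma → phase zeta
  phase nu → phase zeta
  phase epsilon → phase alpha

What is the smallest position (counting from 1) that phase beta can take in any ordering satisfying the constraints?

6

Working backwards through the constraints from phase beta, its full set of required predecessors is phase theta, phase epsilon, phase nu, phase zeta, phase gamma — 5 of them.
So at minimum 5 phases come before phase beta, putting phase beta no earlier than position 6. That position is achievable by scheduling exactly those predecessors first.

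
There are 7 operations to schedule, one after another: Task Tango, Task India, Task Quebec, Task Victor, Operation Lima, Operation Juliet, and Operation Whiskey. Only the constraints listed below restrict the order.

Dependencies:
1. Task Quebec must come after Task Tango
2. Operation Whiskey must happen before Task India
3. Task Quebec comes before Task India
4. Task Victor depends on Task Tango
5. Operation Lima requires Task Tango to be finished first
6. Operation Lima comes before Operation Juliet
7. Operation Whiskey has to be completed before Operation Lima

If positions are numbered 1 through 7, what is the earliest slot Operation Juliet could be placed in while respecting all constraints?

4

Every operation that must precede Operation Juliet has to come before it. Tracing all chains that end at Operation Juliet, those operations are: Task Tango, Operation Lima, Operation Whiskey — 3 in total.
With 3 mandatory predecessors, the earliest Operation Juliet can sit is position 3+1 = 4, and placing just those 3 first achieves it.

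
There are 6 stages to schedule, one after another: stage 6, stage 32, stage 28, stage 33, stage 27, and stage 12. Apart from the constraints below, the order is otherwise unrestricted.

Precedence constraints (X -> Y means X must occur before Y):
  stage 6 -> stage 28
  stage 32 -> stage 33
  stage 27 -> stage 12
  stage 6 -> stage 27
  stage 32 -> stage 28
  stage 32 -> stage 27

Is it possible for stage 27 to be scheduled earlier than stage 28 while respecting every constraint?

Yes

No chain of constraints runs from stage 28 to stage 27, so stage 28 is not required to come first.
That means at least one valid schedule has stage 27 before stage 28.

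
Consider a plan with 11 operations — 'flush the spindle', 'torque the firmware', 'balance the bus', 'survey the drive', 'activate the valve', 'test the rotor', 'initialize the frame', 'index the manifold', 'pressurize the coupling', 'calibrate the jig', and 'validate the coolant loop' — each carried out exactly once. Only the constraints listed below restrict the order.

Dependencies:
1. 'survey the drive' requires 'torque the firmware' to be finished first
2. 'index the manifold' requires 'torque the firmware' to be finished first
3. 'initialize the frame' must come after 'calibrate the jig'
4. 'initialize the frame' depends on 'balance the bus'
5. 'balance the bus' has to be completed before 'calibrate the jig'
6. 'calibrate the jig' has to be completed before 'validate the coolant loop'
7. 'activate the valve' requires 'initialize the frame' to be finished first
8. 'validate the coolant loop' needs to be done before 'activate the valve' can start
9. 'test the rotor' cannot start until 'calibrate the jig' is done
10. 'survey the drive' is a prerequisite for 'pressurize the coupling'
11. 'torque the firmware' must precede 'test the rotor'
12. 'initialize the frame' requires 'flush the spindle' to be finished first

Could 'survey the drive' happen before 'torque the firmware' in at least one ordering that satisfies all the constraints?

There is a dependency chain 'torque the firmware' → 'survey the drive', so 'survey the drive' always comes after 'torque the firmware'.
So no valid ordering can have 'survey the drive' before 'torque the firmware'.

No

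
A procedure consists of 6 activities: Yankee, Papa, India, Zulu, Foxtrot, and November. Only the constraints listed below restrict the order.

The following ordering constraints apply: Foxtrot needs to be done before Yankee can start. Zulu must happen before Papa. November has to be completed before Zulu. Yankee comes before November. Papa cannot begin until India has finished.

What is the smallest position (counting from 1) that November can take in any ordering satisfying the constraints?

Every activity that must precede November has to come before it. Tracing all chains that end at November, those activities are: Yankee, Foxtrot — 2 in total.
With 2 mandatory predecessors, the earliest November can sit is position 2+1 = 3, and placing just those 2 first achieves it.

3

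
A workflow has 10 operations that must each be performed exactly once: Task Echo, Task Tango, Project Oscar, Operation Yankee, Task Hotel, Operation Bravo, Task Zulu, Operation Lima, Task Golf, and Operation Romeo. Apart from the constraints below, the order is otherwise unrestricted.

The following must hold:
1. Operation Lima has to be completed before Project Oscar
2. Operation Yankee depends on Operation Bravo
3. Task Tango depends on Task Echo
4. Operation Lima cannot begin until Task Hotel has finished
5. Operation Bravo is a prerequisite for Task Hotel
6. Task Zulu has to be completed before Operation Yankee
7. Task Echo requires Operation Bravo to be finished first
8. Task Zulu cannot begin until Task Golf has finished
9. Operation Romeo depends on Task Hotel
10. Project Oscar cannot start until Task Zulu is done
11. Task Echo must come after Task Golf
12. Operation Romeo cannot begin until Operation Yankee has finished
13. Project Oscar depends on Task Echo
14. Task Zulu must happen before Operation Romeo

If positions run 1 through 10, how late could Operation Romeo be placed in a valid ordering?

10

Operation Romeo has no required successors, so nothing stops it from going last (position 10).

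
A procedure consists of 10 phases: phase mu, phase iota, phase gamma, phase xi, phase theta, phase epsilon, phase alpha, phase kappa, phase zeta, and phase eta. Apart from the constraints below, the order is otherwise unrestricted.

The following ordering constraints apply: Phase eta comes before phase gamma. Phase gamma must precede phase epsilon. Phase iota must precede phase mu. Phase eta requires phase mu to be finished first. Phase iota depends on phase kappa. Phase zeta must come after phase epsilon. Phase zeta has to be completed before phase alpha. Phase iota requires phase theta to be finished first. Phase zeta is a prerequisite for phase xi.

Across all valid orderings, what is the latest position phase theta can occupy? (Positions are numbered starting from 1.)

2

Following every chain forward from phase theta, the phases that must come later are phase mu, phase iota, phase gamma, phase xi, phase epsilon, phase alpha, phase zeta, phase eta — 8 of them.
So at least 8 phases follow phase theta, putting phase theta no later than position 2. That position is achievable by scheduling everything else first.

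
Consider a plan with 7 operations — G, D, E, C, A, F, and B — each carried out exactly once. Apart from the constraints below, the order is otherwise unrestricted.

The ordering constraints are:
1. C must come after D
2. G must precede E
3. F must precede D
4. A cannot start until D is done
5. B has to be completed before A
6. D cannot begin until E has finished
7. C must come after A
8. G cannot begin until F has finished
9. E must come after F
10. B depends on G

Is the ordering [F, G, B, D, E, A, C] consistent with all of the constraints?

No

Here E comes after D.
Since E is required before D, the ordering is invalid.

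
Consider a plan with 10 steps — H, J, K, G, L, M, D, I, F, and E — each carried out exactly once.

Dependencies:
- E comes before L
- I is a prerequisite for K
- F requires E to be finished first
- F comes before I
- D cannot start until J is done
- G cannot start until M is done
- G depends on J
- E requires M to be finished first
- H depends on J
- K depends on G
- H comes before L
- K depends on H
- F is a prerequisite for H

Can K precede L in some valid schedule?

Nothing in the constraints forces L before K — there is no chain from L to K.
That means at least one valid schedule has K before L.

Yes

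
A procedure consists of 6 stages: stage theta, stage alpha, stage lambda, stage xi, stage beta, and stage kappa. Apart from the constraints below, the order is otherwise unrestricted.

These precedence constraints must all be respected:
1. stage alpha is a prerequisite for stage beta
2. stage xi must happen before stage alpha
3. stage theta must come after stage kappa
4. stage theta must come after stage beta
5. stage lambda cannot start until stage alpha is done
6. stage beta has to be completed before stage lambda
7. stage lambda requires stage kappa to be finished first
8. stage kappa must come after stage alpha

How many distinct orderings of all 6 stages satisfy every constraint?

4

Stage xi is the only stage with nothing required before it, so every ordering starts there.
Counting all ways to extend the partial order to a total order gives 4.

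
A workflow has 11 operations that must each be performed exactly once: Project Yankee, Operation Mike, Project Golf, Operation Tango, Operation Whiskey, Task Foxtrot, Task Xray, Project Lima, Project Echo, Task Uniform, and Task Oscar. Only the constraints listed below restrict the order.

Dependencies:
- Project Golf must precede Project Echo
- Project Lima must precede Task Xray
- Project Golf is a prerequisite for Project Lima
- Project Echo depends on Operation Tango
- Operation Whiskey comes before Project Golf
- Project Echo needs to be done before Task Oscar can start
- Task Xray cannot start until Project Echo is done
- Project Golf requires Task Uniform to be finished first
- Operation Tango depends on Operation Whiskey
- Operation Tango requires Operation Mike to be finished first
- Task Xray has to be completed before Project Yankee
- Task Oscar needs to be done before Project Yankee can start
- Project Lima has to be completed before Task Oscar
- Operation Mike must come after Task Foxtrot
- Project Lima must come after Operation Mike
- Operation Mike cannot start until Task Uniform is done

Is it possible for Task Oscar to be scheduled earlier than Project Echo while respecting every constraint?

No

The constraints give a chain Project Echo → Task Oscar, which forces Project Echo before Task Oscar.
So no valid ordering can have Task Oscar before Project Echo.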